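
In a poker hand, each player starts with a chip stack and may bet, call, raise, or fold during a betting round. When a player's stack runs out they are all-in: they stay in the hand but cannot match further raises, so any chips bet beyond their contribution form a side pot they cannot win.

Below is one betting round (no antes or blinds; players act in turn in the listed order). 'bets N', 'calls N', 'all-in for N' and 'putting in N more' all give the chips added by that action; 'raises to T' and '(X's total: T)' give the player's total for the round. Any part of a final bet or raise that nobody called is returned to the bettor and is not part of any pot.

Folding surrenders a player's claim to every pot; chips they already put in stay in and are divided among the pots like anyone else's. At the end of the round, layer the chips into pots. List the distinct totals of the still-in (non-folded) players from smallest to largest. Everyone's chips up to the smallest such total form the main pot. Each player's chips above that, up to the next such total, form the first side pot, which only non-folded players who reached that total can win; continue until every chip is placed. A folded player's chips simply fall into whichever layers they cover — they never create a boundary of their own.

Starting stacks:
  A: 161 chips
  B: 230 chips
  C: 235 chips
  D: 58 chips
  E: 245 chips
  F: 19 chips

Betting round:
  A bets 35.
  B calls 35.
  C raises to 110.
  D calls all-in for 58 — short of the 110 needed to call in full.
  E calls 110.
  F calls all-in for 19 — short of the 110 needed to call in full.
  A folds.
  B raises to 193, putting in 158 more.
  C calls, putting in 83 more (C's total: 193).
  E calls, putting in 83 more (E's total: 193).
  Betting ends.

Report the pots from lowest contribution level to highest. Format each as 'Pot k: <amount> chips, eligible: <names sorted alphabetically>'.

Contributions: A=35, B=193, C=193, D=58, E=193, F=19
Folded: A
Pot levels (distinct totals of non-folded players): 19, 58, 193
Layer 1-19: 19 each from A, B, C, D, E, F = 19*6 = 114 chips; eligible B, C, D, E, F
Layer 20-58: A 16 + B 39 + C 39 + D 39 + E 39 = 172 chips; eligible B, C, D, E
Layer 59-193: 135 each from B, C, E = 135*3 = 405 chips; eligible B, C, E

Pot 1: 114 chips, eligible: B, C, D, E, F
Pot 2: 172 chips, eligible: B, C, D, E
Pot 3: 405 chips, eligible: B, C, E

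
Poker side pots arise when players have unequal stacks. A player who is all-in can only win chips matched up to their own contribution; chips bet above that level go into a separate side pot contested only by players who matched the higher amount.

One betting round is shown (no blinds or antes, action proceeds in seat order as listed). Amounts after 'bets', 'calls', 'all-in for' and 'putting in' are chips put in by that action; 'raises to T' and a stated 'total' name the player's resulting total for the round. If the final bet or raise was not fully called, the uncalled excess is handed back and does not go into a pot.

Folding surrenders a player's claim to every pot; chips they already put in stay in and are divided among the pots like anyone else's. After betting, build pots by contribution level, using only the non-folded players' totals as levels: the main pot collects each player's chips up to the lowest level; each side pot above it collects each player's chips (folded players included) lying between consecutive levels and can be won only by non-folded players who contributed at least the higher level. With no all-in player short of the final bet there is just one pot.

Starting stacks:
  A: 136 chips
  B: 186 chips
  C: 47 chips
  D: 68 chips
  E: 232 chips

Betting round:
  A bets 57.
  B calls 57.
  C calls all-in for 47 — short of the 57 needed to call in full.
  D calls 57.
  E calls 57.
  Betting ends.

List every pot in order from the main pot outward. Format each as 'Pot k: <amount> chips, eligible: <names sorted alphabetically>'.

Pot 1: 235 chips, eligible: A, B, C, D, E
Pot 2: 40 chips, eligible: A, B, D, E

Derivation:
Contributions: A=57, B=57, C=47, D=57, E=57
Pot levels (distinct totals of non-folded players): 47, 57
Layer 1-47: 47 each from A, B, C, D, E = 47*5 = 235 chips; eligible A, B, C, D, E
Layer 48-57: 10 each from A, B, D, E = 10*4 = 40 chips; eligible A, B, D, E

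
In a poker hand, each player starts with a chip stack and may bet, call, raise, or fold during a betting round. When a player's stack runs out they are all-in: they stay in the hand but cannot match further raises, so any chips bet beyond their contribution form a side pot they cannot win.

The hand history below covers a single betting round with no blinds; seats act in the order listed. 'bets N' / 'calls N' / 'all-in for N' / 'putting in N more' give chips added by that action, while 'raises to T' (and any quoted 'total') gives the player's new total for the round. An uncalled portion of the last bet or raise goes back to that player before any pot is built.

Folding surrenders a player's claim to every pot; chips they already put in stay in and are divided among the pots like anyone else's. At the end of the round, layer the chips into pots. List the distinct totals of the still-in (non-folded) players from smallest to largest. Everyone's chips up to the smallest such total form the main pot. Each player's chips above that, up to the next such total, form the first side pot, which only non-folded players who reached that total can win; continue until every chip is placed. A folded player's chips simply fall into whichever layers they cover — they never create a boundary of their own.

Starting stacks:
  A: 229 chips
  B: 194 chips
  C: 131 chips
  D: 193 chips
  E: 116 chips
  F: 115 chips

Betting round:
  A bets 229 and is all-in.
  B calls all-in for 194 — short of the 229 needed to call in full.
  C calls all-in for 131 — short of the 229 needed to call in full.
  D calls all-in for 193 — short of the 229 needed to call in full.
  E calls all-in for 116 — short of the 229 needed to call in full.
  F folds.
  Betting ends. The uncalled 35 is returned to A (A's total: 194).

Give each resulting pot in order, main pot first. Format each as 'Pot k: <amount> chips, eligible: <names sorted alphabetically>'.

Contributions (after 35 returned to A): A=194, B=194, C=131, D=193, E=116
Folded: F
Pot levels (distinct totals of non-folded players): 116, 131, 193, 194
Layer 1-116: 116 each from A, B, C, D, E = 116*5 = 580 chips; eligible A, B, C, D, E
Layer 117-131: 15 each from A, B, C, D = 15*4 = 60 chips; eligible A, B, C, D
Layer 132-193: 62 each from A, B, D = 62*3 = 186 chips; eligible A, B, D
Layer 194-194: 1 each from A, B = 1*2 = 2 chips; eligible A, B

Pot 1: 580 chips, eligible: A, B, C, D, E
Pot 2: 60 chips, eligible: A, B, C, D
Pot 3: 186 chips, eligible: A, B, D
Pot 4: 2 chips, eligible: A, B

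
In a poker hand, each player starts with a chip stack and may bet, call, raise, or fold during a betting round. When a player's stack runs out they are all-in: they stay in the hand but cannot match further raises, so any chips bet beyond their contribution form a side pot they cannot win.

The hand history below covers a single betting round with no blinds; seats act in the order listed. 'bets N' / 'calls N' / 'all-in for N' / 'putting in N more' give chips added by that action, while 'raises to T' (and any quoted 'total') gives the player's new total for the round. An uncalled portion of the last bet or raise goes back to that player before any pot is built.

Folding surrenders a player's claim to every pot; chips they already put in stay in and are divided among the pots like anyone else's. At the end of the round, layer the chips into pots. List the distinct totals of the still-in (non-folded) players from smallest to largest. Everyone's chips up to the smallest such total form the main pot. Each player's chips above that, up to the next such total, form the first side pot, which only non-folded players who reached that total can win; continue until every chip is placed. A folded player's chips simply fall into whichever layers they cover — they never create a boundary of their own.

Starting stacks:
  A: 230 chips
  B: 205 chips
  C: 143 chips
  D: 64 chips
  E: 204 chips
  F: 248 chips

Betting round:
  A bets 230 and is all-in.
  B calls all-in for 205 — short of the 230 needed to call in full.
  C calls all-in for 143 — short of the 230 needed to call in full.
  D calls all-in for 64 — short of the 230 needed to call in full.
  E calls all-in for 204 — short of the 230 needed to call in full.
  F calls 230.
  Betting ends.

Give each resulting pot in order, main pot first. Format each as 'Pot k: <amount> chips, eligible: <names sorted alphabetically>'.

Contributions: A=230, B=205, C=143, D=64, E=204, F=230
Pot levels (distinct totals of non-folded players): 64, 143, 204, 205, 230
Layer 1-64: 64 each from A, B, C, D, E, F = 64*6 = 384 chips; eligible A, B, C, D, E, F
Layer 65-143: 79 each from A, B, C, E, F = 79*5 = 395 chips; eligible A, B, C, E, F
Layer 144-204: 61 each from A, B, E, F = 61*4 = 244 chips; eligible A, B, E, F
Layer 205-205: 1 each from A, B, F = 1*3 = 3 chips; eligible A, B, F
Layer 206-230: 25 each from A, F = 25*2 = 50 chips; eligible A, F

Pot 1: 384 chips, eligible: A, B, C, D, E, F
Pot 2: 395 chips, eligible: A, B, C, E, F
Pot 3: 244 chips, eligible: A, B, E, F
Pot 4: 3 chips, eligible: A, B, F
Pot 5: 50 chips, eligible: A, F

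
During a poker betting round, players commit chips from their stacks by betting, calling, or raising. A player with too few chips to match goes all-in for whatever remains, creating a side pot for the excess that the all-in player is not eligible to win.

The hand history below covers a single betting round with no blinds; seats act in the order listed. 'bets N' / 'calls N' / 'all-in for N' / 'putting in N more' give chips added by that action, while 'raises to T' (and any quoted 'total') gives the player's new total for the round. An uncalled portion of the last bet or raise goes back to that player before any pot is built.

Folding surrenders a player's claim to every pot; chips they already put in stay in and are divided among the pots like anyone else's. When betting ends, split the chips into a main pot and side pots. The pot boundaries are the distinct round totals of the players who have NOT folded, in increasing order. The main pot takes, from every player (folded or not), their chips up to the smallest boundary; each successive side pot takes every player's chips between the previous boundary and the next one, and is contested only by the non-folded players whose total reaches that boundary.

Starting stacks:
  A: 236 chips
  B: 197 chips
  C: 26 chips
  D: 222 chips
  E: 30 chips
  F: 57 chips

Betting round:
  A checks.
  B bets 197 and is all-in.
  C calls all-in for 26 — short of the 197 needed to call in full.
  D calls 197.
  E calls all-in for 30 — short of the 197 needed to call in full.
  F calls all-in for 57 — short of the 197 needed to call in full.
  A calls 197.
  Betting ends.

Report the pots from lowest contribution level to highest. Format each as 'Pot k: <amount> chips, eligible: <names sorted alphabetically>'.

Contributions: A=197, B=197, C=26, D=197, E=30, F=57
Pot levels (distinct totals of non-folded players): 26, 30, 57, 197
Layer 1-26: 26 each from A, B, C, D, E, F = 26*6 = 156 chips; eligible A, B, C, D, E, F
Layer 27-30: 4 each from A, B, D, E, F = 4*5 = 20 chips; eligible A, B, D, E, F
Layer 31-57: 27 each from A, B, D, F = 27*4 = 108 chips; eligible A, B, D, F
Layer 58-197: 140 each from A, B, D = 140*3 = 420 chips; eligible A, B, D

Pot 1: 156 chips, eligible: A, B, C, D, E, F
Pot 2: 20 chips, eligible: A, B, D, E, F
Pot 3: 108 chips, eligible: A, B, D, F
Pot 4: 420 chips, eligible: A, B, D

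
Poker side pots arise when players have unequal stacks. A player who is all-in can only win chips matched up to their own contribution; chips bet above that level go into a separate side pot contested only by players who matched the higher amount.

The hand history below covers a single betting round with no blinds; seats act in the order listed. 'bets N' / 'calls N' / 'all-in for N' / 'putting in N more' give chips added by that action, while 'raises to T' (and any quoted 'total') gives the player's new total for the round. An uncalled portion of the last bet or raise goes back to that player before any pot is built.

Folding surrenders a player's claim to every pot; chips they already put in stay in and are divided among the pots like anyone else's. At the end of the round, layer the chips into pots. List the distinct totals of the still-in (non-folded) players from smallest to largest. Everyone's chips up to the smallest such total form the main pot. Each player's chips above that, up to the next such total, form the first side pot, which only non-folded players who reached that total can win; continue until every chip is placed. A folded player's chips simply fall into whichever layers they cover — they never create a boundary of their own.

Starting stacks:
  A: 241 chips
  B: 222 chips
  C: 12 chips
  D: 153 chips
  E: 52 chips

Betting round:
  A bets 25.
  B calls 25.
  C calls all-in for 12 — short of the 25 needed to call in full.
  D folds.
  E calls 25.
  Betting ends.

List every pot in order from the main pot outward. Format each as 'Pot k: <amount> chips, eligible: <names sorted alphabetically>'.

Pot 1: 48 chips, eligible: A, B, C, E
Pot 2: 39 chips, eligible: A, B, E

Derivation:
Contributions: A=25, B=25, C=12, E=25
Folded: D
Pot levels (distinct totals of non-folded players): 12, 25
Layer 1-12: 12 each from A, B, C, E = 12*4 = 48 chips; eligible A, B, C, E
Layer 13-25: 13 each from A, B, E = 13*3 = 39 chips; eligible A, B, E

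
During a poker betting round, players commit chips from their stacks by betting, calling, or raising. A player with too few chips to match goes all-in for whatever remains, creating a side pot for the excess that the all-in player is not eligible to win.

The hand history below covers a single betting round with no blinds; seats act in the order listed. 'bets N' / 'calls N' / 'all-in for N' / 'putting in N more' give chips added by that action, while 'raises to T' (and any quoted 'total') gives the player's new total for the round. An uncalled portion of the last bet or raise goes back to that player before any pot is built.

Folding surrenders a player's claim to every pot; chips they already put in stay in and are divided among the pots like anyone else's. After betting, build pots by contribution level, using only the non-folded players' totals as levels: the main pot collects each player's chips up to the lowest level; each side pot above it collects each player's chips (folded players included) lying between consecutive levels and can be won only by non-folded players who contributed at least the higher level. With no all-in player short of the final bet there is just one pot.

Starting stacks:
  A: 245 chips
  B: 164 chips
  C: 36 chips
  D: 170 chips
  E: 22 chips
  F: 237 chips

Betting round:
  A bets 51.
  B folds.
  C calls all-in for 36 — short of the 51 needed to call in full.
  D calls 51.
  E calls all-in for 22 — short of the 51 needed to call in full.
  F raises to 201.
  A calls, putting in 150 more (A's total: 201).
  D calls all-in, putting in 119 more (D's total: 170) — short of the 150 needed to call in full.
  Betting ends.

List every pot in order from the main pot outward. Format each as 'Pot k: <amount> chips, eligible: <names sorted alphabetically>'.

Pot 1: 110 chips, eligible: A, C, D, E, F
Pot 2: 56 chips, eligible: A, C, D, F
Pot 3: 402 chips, eligible: A, D, F
Pot 4: 62 chips, eligible: A, F

Derivation:
Contributions: A=201, C=36, D=170, E=22, F=201
Folded: B
Pot levels (distinct totals of non-folded players): 22, 36, 170, 201
Layer 1-22: 22 each from A, C, D, E, F = 22*5 = 110 chips; eligible A, C, D, E, F
Layer 23-36: 14 each from A, C, D, F = 14*4 = 56 chips; eligible A, C, D, F
Layer 37-170: 134 each from A, D, F = 134*3 = 402 chips; eligible A, D, F
Layer 171-201: 31 each from A, F = 31*2 = 62 chips; eligible A, F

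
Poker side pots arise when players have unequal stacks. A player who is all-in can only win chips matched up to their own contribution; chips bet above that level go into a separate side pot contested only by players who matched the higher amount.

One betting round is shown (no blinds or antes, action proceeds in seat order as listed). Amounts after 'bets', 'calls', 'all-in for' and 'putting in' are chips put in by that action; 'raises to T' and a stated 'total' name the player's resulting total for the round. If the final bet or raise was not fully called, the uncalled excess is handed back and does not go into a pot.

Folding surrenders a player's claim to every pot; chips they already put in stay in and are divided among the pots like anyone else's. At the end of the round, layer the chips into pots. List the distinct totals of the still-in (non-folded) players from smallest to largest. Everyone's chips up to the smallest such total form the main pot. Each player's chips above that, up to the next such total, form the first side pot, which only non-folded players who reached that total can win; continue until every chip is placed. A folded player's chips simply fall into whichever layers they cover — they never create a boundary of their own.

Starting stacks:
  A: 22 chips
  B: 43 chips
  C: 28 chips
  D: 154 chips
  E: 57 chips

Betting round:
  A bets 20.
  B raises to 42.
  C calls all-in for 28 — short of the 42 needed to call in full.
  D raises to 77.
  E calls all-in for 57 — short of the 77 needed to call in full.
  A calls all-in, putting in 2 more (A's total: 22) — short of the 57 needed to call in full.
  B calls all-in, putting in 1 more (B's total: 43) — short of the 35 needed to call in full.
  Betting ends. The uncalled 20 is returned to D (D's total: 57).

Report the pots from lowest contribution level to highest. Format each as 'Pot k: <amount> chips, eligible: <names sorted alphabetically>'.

Contributions (after 20 returned to D): A=22, B=43, C=28, D=57, E=57
Pot levels (distinct totals of non-folded players): 22, 28, 43, 57
Layer 1-22: 22 each from A, B, C, D, E = 22*5 = 110 chips; eligible A, B, C, D, E
Layer 23-28: 6 each from B, C, D, E = 6*4 = 24 chips; eligible B, C, D, E
Layer 29-43: 15 each from B, D, E = 15*3 = 45 chips; eligible B, D, E
Layer 44-57: 14 each from D, E = 14*2 = 28 chips; eligible D, E

Pot 1: 110 chips, eligible: A, B, C, D, E
Pot 2: 24 chips, eligible: B, C, D, E
Pot 3: 45 chips, eligible: B, D, E
Pot 4: 28 chips, eligible: D, E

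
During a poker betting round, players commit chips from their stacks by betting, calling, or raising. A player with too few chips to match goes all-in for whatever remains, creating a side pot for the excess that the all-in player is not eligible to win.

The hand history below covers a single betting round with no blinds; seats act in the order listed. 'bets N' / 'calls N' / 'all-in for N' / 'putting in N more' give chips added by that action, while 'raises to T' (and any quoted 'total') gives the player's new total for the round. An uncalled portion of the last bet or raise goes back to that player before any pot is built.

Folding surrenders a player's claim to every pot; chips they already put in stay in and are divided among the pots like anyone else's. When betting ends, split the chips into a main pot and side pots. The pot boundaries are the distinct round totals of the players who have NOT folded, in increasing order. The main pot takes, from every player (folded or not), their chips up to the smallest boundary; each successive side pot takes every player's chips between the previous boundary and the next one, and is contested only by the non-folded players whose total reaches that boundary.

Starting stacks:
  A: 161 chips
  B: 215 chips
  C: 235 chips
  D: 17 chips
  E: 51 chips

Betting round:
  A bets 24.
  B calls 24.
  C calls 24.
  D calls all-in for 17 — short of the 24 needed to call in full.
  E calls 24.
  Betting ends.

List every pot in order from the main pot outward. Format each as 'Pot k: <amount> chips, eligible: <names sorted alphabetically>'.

Contributions: A=24, B=24, C=24, D=17, E=24
Pot levels (distinct totals of non-folded players): 17, 24
Layer 1-17: 17 each from A, B, C, D, E = 17*5 = 85 chips; eligible A, B, C, D, E
Layer 18-24: 7 each from A, B, C, E = 7*4 = 28 chips; eligible A, B, C, E

Pot 1: 85 chips, eligible: A, B, C, D, E
Pot 2: 28 chips, eligible: A, B, C, E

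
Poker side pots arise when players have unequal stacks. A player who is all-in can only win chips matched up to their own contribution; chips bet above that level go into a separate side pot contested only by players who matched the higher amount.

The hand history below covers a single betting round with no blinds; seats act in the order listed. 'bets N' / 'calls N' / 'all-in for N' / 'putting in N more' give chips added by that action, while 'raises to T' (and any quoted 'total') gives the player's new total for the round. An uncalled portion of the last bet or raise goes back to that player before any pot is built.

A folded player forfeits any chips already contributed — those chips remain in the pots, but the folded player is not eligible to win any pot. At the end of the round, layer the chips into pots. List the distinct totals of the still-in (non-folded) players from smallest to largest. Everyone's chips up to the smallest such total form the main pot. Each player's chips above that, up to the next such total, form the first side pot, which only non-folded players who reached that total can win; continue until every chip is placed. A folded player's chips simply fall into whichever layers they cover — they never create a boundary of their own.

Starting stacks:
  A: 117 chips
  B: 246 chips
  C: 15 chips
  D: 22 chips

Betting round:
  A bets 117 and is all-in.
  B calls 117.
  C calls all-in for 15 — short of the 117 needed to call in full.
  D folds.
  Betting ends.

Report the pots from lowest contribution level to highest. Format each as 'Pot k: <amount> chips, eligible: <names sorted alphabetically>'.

Contributions: A=117, B=117, C=15
Folded: D
Pot levels (distinct totals of non-folded players): 15, 117
Layer 1-15: 15 each from A, B, C = 15*3 = 45 chips; eligible A, B, C
Layer 16-117: 102 each from A, B = 102*2 = 204 chips; eligible A, B

Pot 1: 45 chips, eligible: A, B, C
Pot 2: 204 chips, eligible: A, B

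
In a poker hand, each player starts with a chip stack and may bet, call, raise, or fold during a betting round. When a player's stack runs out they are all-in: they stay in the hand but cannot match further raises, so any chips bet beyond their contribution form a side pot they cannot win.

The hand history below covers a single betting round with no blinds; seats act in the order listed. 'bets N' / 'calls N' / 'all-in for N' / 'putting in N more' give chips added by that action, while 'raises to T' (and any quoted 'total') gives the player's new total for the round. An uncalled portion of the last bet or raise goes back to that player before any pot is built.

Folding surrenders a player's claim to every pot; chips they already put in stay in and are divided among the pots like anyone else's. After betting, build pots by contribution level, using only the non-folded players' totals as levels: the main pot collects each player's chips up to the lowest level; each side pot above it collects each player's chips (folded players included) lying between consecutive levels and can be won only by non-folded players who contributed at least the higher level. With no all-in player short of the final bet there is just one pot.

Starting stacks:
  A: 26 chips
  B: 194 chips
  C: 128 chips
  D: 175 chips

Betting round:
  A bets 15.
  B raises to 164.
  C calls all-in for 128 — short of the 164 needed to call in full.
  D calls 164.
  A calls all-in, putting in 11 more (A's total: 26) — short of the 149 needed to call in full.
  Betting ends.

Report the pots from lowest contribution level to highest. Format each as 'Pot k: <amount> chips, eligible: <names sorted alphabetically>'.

Contributions: A=26, B=164, C=128, D=164
Pot levels (distinct totals of non-folded players): 26, 128, 164
Layer 1-26: 26 each from A, B, C, D = 26*4 = 104 chips; eligible A, B, C, D
Layer 27-128: 102 each from B, C, D = 102*3 = 306 chips; eligible B, C, D
Layer 129-164: 36 each from B, D = 36*2 = 72 chips; eligible B, D

Pot 1: 104 chips, eligible: A, B, C, D
Pot 2: 306 chips, eligible: B, C, D
Pot 3: 72 chips, eligible: B, D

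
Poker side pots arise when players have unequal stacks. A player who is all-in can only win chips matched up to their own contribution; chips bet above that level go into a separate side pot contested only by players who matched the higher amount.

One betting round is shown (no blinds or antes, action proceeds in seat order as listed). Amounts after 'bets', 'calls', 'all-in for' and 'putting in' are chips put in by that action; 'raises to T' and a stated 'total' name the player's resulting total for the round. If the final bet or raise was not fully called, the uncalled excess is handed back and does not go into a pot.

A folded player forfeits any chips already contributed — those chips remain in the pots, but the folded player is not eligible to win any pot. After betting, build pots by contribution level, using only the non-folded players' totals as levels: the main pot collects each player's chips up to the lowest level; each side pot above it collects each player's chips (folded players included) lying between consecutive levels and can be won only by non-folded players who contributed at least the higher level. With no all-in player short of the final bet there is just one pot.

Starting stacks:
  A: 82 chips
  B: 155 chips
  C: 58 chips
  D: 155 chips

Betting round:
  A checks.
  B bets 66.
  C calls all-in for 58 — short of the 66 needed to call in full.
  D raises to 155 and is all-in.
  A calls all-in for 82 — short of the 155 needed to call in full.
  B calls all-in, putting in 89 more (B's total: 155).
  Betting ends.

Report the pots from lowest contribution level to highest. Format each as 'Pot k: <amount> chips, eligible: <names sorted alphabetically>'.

Contributions: A=82, B=155, C=58, D=155
Pot levels (distinct totals of non-folded players): 58, 82, 155
Layer 1-58: 58 each from A, B, C, D = 58*4 = 232 chips; eligible A, B, C, D
Layer 59-82: 24 each from A, B, D = 24*3 = 72 chips; eligible A, B, D
Layer 83-155: 73 each from B, D = 73*2 = 146 chips; eligible B, D

Pot 1: 232 chips, eligible: A, B, C, D
Pot 2: 72 chips, eligible: A, B, D
Pot 3: 146 chips, eligible: B, D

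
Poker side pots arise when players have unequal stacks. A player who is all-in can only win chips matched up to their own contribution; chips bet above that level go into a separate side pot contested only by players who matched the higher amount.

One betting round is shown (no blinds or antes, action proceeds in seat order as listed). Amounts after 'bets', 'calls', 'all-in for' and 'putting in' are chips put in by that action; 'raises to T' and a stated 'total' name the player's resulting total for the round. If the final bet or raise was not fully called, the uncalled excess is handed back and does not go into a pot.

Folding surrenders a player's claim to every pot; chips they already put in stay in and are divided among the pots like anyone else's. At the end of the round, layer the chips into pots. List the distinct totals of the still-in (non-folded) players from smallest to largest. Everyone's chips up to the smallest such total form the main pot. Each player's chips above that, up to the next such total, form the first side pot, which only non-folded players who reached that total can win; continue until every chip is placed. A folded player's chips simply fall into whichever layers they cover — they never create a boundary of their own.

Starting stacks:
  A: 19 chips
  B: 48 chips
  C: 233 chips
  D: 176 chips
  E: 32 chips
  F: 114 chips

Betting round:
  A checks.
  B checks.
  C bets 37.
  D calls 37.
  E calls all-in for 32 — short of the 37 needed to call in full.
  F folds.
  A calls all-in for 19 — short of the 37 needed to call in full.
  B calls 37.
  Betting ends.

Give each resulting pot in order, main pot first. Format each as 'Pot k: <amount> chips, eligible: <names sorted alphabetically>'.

Pot 1: 95 chips, eligible: A, B, C, D, E
Pot 2: 52 chips, eligible: B, C, D, E
Pot 3: 15 chips, eligible: B, C, D

Derivation:
Contributions: A=19, B=37, C=37, D=37, E=32
Folded: F
Pot levels (distinct totals of non-folded players): 19, 32, 37
Layer 1-19: 19 each from A, B, C, D, E = 19*5 = 95 chips; eligible A, B, C, D, E
Layer 20-32: 13 each from B, C, D, E = 13*4 = 52 chips; eligible B, C, D, E
Layer 33-37: 5 each from B, C, D = 5*3 = 15 chips; eligible B, C, D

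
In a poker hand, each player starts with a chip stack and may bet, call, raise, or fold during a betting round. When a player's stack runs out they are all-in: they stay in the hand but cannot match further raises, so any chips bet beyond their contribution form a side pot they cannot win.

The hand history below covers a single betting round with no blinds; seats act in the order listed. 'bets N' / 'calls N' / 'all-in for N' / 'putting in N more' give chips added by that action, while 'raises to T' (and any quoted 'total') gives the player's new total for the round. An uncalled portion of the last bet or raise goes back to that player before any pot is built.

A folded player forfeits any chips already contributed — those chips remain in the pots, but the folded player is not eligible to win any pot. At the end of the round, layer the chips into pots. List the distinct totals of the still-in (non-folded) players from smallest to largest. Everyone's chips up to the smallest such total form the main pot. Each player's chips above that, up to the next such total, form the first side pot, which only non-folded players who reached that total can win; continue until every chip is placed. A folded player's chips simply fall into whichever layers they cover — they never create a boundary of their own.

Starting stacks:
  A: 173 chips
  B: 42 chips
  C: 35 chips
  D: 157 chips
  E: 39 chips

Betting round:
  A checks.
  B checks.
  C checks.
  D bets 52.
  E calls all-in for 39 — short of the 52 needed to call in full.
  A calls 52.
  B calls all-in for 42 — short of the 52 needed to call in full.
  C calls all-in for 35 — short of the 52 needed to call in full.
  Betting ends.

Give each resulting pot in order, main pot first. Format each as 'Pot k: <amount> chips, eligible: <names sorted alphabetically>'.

Pot 1: 175 chips, eligible: A, B, C, D, E
Pot 2: 16 chips, eligible: A, B, D, E
Pot 3: 9 chips, eligible: A, B, D
Pot 4: 20 chips, eligible: A, D

Derivation:
Contributions: A=52, B=42, C=35, D=52, E=39
Pot levels (distinct totals of non-folded players): 35, 39, 42, 52
Layer 1-35: 35 each from A, B, C, D, E = 35*5 = 175 chips; eligible A, B, C, D, E
Layer 36-39: 4 each from A, B, D, E = 4*4 = 16 chips; eligible A, B, D, E
Layer 40-42: 3 each from A, B, D = 3*3 = 9 chips; eligible A, B, D
Layer 43-52: 10 each from A, D = 10*2 = 20 chips; eligible A, D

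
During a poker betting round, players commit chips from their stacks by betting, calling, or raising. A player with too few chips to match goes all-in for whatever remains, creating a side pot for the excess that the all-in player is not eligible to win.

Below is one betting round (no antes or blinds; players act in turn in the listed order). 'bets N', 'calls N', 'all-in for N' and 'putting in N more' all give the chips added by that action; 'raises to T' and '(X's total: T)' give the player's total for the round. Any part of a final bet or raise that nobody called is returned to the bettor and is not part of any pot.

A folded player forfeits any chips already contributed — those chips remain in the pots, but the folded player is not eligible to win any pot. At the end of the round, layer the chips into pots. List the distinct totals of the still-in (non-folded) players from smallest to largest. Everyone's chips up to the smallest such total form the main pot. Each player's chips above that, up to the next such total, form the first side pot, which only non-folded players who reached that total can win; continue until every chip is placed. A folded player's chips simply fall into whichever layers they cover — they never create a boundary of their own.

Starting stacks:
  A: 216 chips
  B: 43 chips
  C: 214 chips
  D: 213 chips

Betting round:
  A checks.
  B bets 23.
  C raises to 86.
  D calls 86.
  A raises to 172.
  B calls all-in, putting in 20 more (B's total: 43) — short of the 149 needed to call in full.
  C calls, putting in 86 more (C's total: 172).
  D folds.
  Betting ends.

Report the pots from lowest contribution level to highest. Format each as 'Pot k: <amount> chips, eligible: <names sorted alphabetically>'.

Contributions: A=172, B=43, C=172, D=86
Folded: D
Pot levels (distinct totals of non-folded players): 43, 172
Layer 1-43: 43 each from A, B, C, D = 43*4 = 172 chips; eligible A, B, C
Layer 44-172: A 129 + C 129 + D 43 = 301 chips; eligible A, C

Pot 1: 172 chips, eligible: A, B, C
Pot 2: 301 chips, eligible: A, C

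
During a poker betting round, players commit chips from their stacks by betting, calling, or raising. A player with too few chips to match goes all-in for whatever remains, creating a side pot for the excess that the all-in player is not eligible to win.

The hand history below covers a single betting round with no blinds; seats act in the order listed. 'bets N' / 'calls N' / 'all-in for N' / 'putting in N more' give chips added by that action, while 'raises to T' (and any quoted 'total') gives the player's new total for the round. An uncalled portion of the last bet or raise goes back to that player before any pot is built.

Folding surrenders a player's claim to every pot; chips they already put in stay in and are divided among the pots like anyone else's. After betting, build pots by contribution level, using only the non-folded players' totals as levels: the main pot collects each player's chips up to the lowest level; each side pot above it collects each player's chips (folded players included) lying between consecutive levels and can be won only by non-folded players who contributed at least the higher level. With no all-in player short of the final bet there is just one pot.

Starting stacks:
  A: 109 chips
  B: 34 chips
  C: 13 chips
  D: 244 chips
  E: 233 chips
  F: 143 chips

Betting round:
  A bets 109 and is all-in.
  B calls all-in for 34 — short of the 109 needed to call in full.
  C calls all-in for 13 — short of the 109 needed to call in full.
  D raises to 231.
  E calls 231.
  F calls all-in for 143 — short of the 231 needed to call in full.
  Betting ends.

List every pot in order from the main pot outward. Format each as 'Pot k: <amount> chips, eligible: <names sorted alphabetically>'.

Contributions: A=109, B=34, C=13, D=231, E=231, F=143
Pot levels (distinct totals of non-folded players): 13, 34, 109, 143, 231
Layer 1-13: 13 each from A, B, C, D, E, F = 13*6 = 78 chips; eligible A, B, C, D, E, F
Layer 14-34: 21 each from A, B, D, E, F = 21*5 = 105 chips; eligible A, B, D, E, F
Layer 35-109: 75 each from A, D, E, F = 75*4 = 300 chips; eligible A, D, E, F
Layer 110-143: 34 each from D, E, F = 34*3 = 102 chips; eligible D, E, F
Layer 144-231: 88 each from D, E = 88*2 = 176 chips; eligible D, E

Pot 1: 78 chips, eligible: A, B, C, D, E, F
Pot 2: 105 chips, eligible: A, B, D, E, F
Pot 3: 300 chips, eligible: A, D, E, F
Pot 4: 102 chips, eligible: D, E, F
Pot 5: 176 chips, eligible: D, E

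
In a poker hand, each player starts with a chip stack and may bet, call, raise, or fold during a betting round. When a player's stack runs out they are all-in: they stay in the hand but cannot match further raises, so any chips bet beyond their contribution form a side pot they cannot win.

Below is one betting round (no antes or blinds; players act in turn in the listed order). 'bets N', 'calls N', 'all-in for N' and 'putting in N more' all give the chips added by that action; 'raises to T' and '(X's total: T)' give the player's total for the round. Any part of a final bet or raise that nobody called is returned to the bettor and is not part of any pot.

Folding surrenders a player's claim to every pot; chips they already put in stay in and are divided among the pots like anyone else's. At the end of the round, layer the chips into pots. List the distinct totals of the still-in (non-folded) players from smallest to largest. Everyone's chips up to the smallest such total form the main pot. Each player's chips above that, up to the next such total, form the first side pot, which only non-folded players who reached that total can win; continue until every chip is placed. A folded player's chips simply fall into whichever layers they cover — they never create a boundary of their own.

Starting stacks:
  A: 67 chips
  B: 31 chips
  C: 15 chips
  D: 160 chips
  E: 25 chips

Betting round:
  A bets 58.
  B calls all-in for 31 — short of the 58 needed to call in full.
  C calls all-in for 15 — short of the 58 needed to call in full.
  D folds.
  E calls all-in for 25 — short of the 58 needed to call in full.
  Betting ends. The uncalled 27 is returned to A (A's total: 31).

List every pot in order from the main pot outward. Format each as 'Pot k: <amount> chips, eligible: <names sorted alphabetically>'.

Contributions (after 27 returned to A): A=31, B=31, C=15, E=25
Folded: D
Pot levels (distinct totals of non-folded players): 15, 25, 31
Layer 1-15: 15 each from A, B, C, E = 15*4 = 60 chips; eligible A, B, C, E
Layer 16-25: 10 each from A, B, E = 10*3 = 30 chips; eligible A, B, E
Layer 26-31: 6 each from A, B = 6*2 = 12 chips; eligible A, B

Pot 1: 60 chips, eligible: A, B, C, E
Pot 2: 30 chips, eligible: A, B, E
Pot 3: 12 chips, eligible: A, B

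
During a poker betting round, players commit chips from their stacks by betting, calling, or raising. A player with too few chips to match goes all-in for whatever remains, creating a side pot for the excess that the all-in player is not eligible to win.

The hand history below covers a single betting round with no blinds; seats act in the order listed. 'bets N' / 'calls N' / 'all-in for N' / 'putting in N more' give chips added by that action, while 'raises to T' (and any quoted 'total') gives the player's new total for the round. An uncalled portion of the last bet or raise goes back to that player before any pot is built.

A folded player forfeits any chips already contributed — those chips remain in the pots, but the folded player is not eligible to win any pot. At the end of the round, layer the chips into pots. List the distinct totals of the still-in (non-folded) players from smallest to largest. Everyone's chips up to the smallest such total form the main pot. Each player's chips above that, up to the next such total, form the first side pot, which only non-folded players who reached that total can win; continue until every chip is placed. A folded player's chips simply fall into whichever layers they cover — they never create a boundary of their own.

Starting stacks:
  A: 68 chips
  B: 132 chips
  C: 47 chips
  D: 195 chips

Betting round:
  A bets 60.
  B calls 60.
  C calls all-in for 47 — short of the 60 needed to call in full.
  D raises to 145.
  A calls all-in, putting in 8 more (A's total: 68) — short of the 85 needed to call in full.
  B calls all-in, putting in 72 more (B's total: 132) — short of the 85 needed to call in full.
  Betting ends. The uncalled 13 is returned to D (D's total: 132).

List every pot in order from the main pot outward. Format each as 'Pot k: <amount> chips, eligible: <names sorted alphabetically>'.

Pot 1: 188 chips, eligible: A, B, C, D
Pot 2: 63 chips, eligible: A, B, D
Pot 3: 128 chips, eligible: B, D

Derivation:
Contributions (after 13 returned to D): A=68, B=132, C=47, D=132
Pot levels (distinct totals of non-folded players): 47, 68, 132
Layer 1-47: 47 each from A, B, C, D = 47*4 = 188 chips; eligible A, B, C, D
Layer 48-68: 21 each from A, B, D = 21*3 = 63 chips; eligible A, B, D
Layer 69-132: 64 each from B, D = 64*2 = 128 chips; eligible B, D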